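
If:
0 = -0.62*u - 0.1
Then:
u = -0.16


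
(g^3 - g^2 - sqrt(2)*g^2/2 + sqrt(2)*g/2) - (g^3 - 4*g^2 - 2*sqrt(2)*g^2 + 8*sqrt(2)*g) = 3*sqrt(2)*g^2/2 + 3*g^2 - 15*sqrt(2)*g/2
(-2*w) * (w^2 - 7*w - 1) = -2*w^3 + 14*w^2 + 2*w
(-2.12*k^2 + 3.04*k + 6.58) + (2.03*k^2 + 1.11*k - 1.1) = -0.0900000000000003*k^2 + 4.15*k + 5.48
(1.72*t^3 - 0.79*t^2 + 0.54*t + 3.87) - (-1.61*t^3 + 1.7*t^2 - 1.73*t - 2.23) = 3.33*t^3 - 2.49*t^2 + 2.27*t + 6.1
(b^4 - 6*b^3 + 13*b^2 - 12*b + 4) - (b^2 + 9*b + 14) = b^4 - 6*b^3 + 12*b^2 - 21*b - 10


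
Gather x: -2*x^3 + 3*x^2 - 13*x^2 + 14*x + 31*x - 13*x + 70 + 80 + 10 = -2*x^3 - 10*x^2 + 32*x + 160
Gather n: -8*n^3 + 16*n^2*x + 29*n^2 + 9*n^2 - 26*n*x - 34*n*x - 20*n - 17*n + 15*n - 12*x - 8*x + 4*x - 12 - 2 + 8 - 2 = -8*n^3 + n^2*(16*x + 38) + n*(-60*x - 22) - 16*x - 8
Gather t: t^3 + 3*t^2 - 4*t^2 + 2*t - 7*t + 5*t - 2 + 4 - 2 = t^3 - t^2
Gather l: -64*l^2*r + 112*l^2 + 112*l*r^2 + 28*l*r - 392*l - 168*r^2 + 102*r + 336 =l^2*(112 - 64*r) + l*(112*r^2 + 28*r - 392) - 168*r^2 + 102*r + 336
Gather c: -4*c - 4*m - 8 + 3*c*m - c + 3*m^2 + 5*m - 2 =c*(3*m - 5) + 3*m^2 + m - 10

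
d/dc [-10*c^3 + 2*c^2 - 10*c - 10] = -30*c^2 + 4*c - 10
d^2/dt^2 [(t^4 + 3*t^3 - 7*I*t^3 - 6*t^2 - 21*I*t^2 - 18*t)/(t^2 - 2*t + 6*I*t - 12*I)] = (2*t^6 + t^5*(-12 + 36*I) + t^4*(-192 - 216*I) + t^3*(480 + 748*I) + t^2*(2088 - 3024*I) + t*(-2592 + 4752*I) + 4320 + 6912*I)/(t^6 + t^5*(-6 + 18*I) + t^4*(-96 - 108*I) + 640*t^3 + t^2*(-1296 + 1152*I) + t*(864 - 2592*I) + 1728*I)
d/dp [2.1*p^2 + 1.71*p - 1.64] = 4.2*p + 1.71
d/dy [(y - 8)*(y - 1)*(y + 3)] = 3*y^2 - 12*y - 19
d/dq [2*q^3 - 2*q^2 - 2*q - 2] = 6*q^2 - 4*q - 2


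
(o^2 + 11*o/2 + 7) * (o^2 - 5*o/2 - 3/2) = o^4 + 3*o^3 - 33*o^2/4 - 103*o/4 - 21/2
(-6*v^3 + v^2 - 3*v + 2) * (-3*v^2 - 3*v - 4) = 18*v^5 + 15*v^4 + 30*v^3 - v^2 + 6*v - 8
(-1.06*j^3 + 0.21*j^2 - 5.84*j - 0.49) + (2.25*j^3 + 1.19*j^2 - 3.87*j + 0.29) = 1.19*j^3 + 1.4*j^2 - 9.71*j - 0.2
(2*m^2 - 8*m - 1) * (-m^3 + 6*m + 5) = -2*m^5 + 8*m^4 + 13*m^3 - 38*m^2 - 46*m - 5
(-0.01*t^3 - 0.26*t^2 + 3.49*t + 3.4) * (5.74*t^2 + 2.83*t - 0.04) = -0.0574*t^5 - 1.5207*t^4 + 19.2972*t^3 + 29.4031*t^2 + 9.4824*t - 0.136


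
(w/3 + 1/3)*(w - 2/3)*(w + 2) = w^3/3 + 7*w^2/9 - 4/9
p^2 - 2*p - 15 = (p - 5)*(p + 3)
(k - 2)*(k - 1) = k^2 - 3*k + 2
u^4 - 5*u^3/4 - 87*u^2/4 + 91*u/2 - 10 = (u - 4)*(u - 2)*(u - 1/4)*(u + 5)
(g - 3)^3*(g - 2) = g^4 - 11*g^3 + 45*g^2 - 81*g + 54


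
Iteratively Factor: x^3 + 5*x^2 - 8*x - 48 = (x - 3)*(x^2 + 8*x + 16) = (x - 3)*(x + 4)*(x + 4)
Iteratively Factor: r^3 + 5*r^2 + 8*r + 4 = (r + 2)*(r^2 + 3*r + 2) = (r + 1)*(r + 2)*(r + 2)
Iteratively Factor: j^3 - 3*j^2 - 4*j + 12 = (j - 2)*(j^2 - j - 6) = (j - 3)*(j - 2)*(j + 2)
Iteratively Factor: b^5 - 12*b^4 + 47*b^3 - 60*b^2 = (b - 5)*(b^4 - 7*b^3 + 12*b^2) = b*(b - 5)*(b^3 - 7*b^2 + 12*b) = b^2*(b - 5)*(b^2 - 7*b + 12) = b^2*(b - 5)*(b - 4)*(b - 3)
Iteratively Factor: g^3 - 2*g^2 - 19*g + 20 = (g - 5)*(g^2 + 3*g - 4) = (g - 5)*(g - 1)*(g + 4)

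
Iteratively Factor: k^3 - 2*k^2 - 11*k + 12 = (k + 3)*(k^2 - 5*k + 4) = (k - 4)*(k + 3)*(k - 1)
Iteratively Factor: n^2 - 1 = (n - 1)*(n + 1)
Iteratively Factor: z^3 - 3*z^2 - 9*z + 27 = (z - 3)*(z^2 - 9) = (z - 3)^2*(z + 3)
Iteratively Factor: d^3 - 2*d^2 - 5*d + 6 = (d - 1)*(d^2 - d - 6) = (d - 3)*(d - 1)*(d + 2)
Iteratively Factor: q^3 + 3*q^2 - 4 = (q - 1)*(q^2 + 4*q + 4) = (q - 1)*(q + 2)*(q + 2)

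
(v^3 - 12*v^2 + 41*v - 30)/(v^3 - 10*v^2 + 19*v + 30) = (v - 1)/(v + 1)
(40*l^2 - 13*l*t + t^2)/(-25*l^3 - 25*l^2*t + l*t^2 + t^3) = (-8*l + t)/(5*l^2 + 6*l*t + t^2)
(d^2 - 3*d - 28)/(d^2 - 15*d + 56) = (d + 4)/(d - 8)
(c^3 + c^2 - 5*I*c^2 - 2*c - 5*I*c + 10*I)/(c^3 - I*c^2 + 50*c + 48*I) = (c^3 + c^2*(1 - 5*I) - c*(2 + 5*I) + 10*I)/(c^3 - I*c^2 + 50*c + 48*I)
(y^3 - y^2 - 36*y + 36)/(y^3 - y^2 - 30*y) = (y^2 + 5*y - 6)/(y*(y + 5))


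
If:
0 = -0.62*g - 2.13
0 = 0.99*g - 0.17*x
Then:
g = -3.44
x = -20.01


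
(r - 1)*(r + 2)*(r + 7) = r^3 + 8*r^2 + 5*r - 14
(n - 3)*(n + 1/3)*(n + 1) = n^3 - 5*n^2/3 - 11*n/3 - 1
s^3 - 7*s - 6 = (s - 3)*(s + 1)*(s + 2)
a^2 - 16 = (a - 4)*(a + 4)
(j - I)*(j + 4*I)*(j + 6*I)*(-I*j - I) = -I*j^4 + 9*j^3 - I*j^3 + 9*j^2 + 14*I*j^2 + 24*j + 14*I*j + 24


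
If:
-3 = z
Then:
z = -3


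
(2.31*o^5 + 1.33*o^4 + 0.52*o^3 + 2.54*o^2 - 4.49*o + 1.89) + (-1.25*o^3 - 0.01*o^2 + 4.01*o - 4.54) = 2.31*o^5 + 1.33*o^4 - 0.73*o^3 + 2.53*o^2 - 0.48*o - 2.65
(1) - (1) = 0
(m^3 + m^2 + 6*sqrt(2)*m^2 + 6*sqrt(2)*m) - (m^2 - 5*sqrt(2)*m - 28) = m^3 + 6*sqrt(2)*m^2 + 11*sqrt(2)*m + 28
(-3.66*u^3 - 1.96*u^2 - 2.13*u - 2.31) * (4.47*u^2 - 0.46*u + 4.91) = -16.3602*u^5 - 7.0776*u^4 - 26.5901*u^3 - 18.9695*u^2 - 9.3957*u - 11.3421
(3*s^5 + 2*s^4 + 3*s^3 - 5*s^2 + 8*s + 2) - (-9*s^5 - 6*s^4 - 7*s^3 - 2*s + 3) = 12*s^5 + 8*s^4 + 10*s^3 - 5*s^2 + 10*s - 1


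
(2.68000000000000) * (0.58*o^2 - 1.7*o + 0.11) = 1.5544*o^2 - 4.556*o + 0.2948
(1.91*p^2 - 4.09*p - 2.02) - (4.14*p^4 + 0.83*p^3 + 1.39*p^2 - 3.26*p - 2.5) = -4.14*p^4 - 0.83*p^3 + 0.52*p^2 - 0.83*p + 0.48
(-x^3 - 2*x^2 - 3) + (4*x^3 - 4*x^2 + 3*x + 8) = 3*x^3 - 6*x^2 + 3*x + 5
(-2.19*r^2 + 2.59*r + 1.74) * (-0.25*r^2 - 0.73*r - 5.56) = 0.5475*r^4 + 0.9512*r^3 + 9.8507*r^2 - 15.6706*r - 9.6744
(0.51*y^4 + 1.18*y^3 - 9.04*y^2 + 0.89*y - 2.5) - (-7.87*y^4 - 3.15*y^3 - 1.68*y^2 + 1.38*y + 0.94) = 8.38*y^4 + 4.33*y^3 - 7.36*y^2 - 0.49*y - 3.44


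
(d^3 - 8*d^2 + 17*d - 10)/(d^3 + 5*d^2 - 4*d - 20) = (d^2 - 6*d + 5)/(d^2 + 7*d + 10)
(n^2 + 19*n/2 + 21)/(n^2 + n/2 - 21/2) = (n + 6)/(n - 3)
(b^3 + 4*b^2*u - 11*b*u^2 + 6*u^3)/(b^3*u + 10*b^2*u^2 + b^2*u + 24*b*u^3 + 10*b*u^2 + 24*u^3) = (b^2 - 2*b*u + u^2)/(u*(b^2 + 4*b*u + b + 4*u))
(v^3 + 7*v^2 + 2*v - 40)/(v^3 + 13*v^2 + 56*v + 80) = (v - 2)/(v + 4)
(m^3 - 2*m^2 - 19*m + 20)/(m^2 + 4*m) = m - 6 + 5/m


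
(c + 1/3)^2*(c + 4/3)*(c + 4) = c^4 + 6*c^3 + 9*c^2 + 112*c/27 + 16/27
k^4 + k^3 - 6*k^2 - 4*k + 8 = (k - 2)*(k - 1)*(k + 2)^2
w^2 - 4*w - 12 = (w - 6)*(w + 2)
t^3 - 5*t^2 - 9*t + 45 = (t - 5)*(t - 3)*(t + 3)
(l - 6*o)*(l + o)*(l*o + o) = l^3*o - 5*l^2*o^2 + l^2*o - 6*l*o^3 - 5*l*o^2 - 6*o^3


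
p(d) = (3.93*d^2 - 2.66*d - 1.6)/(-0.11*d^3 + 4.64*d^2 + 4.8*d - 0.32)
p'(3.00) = 0.12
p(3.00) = 0.49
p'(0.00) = 83.31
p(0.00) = 5.00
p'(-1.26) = 29.61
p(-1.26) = 6.56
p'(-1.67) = 3.04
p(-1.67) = 2.70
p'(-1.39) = 10.47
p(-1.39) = 4.27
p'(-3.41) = 0.23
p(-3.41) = 1.28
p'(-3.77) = 0.18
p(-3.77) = 1.20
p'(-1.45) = 7.45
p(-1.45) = 3.74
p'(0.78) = 0.96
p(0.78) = -0.21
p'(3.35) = 0.11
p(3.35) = 0.53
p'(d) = (7.86*d - 2.66)/(-0.11*d^3 + 4.64*d^2 + 4.8*d - 0.32) + (0.33*d^2 - 9.28*d - 4.8)*(3.93*d^2 - 2.66*d - 1.6)/(-0.11*d^3 + 4.64*d^2 + 4.8*d - 0.32)^2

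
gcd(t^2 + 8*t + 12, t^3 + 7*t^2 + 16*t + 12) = t + 2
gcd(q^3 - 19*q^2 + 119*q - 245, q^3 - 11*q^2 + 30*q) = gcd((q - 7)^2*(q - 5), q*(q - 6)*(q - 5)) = q - 5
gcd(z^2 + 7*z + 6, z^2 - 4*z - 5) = z + 1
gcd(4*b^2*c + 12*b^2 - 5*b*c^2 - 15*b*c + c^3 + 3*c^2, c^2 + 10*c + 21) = c + 3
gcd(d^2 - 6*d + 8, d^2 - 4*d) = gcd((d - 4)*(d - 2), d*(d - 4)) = d - 4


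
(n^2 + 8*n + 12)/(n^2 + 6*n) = (n + 2)/n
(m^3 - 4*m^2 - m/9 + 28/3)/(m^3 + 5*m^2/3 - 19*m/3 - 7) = (m^2 - 5*m/3 - 4)/(m^2 + 4*m + 3)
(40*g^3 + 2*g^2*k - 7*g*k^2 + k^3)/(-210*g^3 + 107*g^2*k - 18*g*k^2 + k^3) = (-8*g^2 - 2*g*k + k^2)/(42*g^2 - 13*g*k + k^2)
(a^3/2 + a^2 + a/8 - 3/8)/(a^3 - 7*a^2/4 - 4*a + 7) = (4*a^3 + 8*a^2 + a - 3)/(2*(4*a^3 - 7*a^2 - 16*a + 28))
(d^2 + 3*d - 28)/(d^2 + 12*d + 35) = (d - 4)/(d + 5)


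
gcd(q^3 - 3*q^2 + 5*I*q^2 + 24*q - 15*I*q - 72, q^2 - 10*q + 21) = q - 3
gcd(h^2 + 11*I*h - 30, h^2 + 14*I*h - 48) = h + 6*I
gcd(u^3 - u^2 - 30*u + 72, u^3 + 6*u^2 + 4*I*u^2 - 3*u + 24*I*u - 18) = u + 6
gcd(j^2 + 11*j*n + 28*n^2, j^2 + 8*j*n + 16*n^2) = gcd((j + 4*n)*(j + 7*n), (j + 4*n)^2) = j + 4*n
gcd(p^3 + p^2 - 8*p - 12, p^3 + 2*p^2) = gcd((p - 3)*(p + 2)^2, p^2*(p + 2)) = p + 2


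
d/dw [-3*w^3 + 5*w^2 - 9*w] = -9*w^2 + 10*w - 9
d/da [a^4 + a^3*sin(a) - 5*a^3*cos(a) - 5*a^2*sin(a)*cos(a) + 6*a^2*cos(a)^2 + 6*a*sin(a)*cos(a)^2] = 5*a^3*sin(a) + a^3*cos(a) + 4*a^3 + 3*a^2*sin(a) - 6*a^2*sin(2*a) - 15*a^2*cos(a) - 5*a^2*cos(2*a) - 5*a*sin(2*a) + 3*a*cos(a)/2 + 6*a*cos(2*a) + 9*a*cos(3*a)/2 + 6*a + 3*sin(a)/2 + 3*sin(3*a)/2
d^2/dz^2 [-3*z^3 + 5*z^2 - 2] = 10 - 18*z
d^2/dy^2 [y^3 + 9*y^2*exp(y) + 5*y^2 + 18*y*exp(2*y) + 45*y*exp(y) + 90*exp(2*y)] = 9*y^2*exp(y) + 72*y*exp(2*y) + 81*y*exp(y) + 6*y + 432*exp(2*y) + 108*exp(y) + 10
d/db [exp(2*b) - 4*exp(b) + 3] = 2*(exp(b) - 2)*exp(b)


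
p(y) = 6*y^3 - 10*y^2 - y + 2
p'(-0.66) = 20.04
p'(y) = 18*y^2 - 20*y - 1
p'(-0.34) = 7.88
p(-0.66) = -3.42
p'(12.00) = 2351.00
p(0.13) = 1.71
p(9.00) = 3557.00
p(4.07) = 236.80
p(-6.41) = -1982.72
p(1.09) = -3.20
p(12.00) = 8918.00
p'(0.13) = -3.30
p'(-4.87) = 523.30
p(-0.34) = 0.95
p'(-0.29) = 6.31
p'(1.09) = -1.41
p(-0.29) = 1.30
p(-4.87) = -923.31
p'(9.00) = 1277.00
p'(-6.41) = 866.79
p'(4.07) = 215.77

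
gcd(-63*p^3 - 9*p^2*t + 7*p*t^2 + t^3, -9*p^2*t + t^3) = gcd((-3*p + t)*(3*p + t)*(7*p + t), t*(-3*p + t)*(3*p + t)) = 9*p^2 - t^2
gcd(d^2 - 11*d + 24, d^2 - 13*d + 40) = d - 8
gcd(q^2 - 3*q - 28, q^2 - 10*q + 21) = q - 7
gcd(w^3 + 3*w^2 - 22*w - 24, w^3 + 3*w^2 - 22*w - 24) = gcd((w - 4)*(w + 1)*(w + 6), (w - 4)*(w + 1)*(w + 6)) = w^3 + 3*w^2 - 22*w - 24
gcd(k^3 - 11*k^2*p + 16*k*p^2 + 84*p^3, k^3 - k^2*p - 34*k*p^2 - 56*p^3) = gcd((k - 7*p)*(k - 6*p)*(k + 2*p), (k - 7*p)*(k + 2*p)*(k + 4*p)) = -k^2 + 5*k*p + 14*p^2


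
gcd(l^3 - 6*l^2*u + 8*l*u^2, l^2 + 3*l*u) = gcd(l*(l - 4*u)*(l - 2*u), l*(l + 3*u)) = l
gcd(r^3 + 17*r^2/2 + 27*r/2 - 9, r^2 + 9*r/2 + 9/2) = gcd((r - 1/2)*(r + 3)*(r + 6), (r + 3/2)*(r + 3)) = r + 3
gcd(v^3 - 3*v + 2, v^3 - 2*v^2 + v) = v^2 - 2*v + 1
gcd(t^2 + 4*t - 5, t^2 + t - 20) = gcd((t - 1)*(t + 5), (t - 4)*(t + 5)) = t + 5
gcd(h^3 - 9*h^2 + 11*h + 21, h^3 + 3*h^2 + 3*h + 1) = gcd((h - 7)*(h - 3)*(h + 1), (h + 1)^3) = h + 1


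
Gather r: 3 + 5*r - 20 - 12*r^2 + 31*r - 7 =-12*r^2 + 36*r - 24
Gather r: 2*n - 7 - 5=2*n - 12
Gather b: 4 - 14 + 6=-4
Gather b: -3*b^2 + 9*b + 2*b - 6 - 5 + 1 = -3*b^2 + 11*b - 10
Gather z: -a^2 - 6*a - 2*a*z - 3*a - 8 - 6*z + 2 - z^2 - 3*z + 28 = -a^2 - 9*a - z^2 + z*(-2*a - 9) + 22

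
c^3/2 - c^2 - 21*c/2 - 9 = (c/2 + 1/2)*(c - 6)*(c + 3)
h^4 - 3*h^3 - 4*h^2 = h^2*(h - 4)*(h + 1)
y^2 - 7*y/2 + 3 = (y - 2)*(y - 3/2)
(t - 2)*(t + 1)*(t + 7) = t^3 + 6*t^2 - 9*t - 14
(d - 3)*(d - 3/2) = d^2 - 9*d/2 + 9/2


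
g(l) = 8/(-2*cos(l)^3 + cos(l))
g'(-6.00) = -15.43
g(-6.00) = -9.87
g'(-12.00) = -109.64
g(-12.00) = -22.35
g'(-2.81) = 20.47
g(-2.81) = 10.74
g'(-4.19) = -54.54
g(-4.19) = -31.93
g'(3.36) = 10.45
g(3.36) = 9.04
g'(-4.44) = 82.34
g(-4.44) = -34.77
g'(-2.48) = 359.51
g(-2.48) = 41.37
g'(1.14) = -4.55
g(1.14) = 29.42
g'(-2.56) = 127.74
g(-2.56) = 24.15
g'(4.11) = 148.48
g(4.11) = -39.45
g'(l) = 8*(-6*sin(l)*cos(l)^2 + sin(l))/(-2*cos(l)^3 + cos(l))^2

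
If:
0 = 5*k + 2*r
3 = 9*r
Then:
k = -2/15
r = 1/3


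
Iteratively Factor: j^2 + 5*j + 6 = (j + 2)*(j + 3)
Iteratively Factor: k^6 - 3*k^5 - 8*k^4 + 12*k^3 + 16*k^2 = (k + 1)*(k^5 - 4*k^4 - 4*k^3 + 16*k^2) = (k + 1)*(k + 2)*(k^4 - 6*k^3 + 8*k^2) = (k - 4)*(k + 1)*(k + 2)*(k^3 - 2*k^2) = k*(k - 4)*(k + 1)*(k + 2)*(k^2 - 2*k) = k*(k - 4)*(k - 2)*(k + 1)*(k + 2)*(k)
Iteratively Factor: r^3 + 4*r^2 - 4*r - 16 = (r + 2)*(r^2 + 2*r - 8) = (r + 2)*(r + 4)*(r - 2)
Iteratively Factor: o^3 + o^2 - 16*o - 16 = (o - 4)*(o^2 + 5*o + 4) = (o - 4)*(o + 4)*(o + 1)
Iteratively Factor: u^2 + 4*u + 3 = (u + 3)*(u + 1)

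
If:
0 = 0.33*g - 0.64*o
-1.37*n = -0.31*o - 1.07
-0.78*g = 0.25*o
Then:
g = 0.00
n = 0.78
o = 0.00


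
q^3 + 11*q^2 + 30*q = q*(q + 5)*(q + 6)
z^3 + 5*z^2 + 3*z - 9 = (z - 1)*(z + 3)^2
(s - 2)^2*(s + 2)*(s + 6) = s^4 + 4*s^3 - 16*s^2 - 16*s + 48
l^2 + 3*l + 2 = (l + 1)*(l + 2)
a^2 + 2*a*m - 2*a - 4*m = (a - 2)*(a + 2*m)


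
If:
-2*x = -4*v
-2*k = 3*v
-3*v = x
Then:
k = 0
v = 0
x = 0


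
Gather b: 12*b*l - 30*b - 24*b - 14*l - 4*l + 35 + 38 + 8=b*(12*l - 54) - 18*l + 81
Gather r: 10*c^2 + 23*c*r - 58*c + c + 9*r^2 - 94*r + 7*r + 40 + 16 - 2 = 10*c^2 - 57*c + 9*r^2 + r*(23*c - 87) + 54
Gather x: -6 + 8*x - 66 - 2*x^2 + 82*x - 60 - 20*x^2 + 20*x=-22*x^2 + 110*x - 132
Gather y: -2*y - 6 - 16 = -2*y - 22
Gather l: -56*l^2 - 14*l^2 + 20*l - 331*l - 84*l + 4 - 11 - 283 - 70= -70*l^2 - 395*l - 360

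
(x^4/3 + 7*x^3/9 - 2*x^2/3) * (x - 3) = x^5/3 - 2*x^4/9 - 3*x^3 + 2*x^2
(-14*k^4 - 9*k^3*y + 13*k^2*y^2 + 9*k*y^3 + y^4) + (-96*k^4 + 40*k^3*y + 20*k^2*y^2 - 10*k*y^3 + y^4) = -110*k^4 + 31*k^3*y + 33*k^2*y^2 - k*y^3 + 2*y^4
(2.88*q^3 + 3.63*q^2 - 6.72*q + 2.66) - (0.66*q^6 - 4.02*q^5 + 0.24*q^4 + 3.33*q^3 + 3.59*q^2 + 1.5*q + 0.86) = -0.66*q^6 + 4.02*q^5 - 0.24*q^4 - 0.45*q^3 + 0.04*q^2 - 8.22*q + 1.8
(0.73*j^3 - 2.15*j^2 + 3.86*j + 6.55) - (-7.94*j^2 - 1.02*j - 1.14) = 0.73*j^3 + 5.79*j^2 + 4.88*j + 7.69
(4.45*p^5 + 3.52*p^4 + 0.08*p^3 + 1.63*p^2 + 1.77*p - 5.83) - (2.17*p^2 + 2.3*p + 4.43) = 4.45*p^5 + 3.52*p^4 + 0.08*p^3 - 0.54*p^2 - 0.53*p - 10.26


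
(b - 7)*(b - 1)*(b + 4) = b^3 - 4*b^2 - 25*b + 28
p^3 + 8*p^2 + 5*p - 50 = (p - 2)*(p + 5)^2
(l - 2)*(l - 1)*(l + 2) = l^3 - l^2 - 4*l + 4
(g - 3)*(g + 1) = g^2 - 2*g - 3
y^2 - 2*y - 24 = (y - 6)*(y + 4)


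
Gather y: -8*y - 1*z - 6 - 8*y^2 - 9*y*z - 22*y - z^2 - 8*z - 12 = -8*y^2 + y*(-9*z - 30) - z^2 - 9*z - 18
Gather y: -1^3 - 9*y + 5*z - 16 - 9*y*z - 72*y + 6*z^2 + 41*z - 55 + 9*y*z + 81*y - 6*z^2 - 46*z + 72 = 0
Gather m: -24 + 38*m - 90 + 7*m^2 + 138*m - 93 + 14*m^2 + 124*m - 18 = 21*m^2 + 300*m - 225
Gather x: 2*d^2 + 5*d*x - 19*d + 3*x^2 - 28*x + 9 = 2*d^2 - 19*d + 3*x^2 + x*(5*d - 28) + 9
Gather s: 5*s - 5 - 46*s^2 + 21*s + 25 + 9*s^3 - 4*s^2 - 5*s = 9*s^3 - 50*s^2 + 21*s + 20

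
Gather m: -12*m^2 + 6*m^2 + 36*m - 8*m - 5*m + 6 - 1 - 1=-6*m^2 + 23*m + 4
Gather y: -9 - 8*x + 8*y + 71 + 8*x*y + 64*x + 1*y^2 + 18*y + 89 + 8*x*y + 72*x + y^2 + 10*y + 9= 128*x + 2*y^2 + y*(16*x + 36) + 160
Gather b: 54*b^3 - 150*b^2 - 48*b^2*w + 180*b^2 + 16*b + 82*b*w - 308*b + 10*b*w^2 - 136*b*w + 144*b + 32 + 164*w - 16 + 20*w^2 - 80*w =54*b^3 + b^2*(30 - 48*w) + b*(10*w^2 - 54*w - 148) + 20*w^2 + 84*w + 16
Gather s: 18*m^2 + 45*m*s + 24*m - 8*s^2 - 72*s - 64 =18*m^2 + 24*m - 8*s^2 + s*(45*m - 72) - 64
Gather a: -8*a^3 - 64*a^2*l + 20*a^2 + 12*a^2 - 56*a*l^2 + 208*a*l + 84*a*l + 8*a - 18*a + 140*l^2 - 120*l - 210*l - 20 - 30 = -8*a^3 + a^2*(32 - 64*l) + a*(-56*l^2 + 292*l - 10) + 140*l^2 - 330*l - 50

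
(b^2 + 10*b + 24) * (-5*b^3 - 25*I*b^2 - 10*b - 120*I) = -5*b^5 - 50*b^4 - 25*I*b^4 - 130*b^3 - 250*I*b^3 - 100*b^2 - 720*I*b^2 - 240*b - 1200*I*b - 2880*I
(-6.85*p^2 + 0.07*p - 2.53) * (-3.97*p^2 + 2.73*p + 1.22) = 27.1945*p^4 - 18.9784*p^3 + 1.8782*p^2 - 6.8215*p - 3.0866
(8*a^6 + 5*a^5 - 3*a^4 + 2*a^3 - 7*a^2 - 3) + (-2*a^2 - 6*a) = 8*a^6 + 5*a^5 - 3*a^4 + 2*a^3 - 9*a^2 - 6*a - 3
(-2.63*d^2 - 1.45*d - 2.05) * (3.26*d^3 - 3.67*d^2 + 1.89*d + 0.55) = -8.5738*d^5 + 4.9251*d^4 - 6.3322*d^3 + 3.3365*d^2 - 4.672*d - 1.1275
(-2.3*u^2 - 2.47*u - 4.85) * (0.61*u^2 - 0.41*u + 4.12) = -1.403*u^4 - 0.5637*u^3 - 11.4218*u^2 - 8.1879*u - 19.982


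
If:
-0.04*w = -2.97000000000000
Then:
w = 74.25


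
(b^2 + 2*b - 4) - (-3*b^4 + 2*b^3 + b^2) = 3*b^4 - 2*b^3 + 2*b - 4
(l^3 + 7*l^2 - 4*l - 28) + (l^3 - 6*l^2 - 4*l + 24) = 2*l^3 + l^2 - 8*l - 4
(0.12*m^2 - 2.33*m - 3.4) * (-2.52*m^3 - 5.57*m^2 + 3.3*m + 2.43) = -0.3024*m^5 + 5.2032*m^4 + 21.9421*m^3 + 11.5406*m^2 - 16.8819*m - 8.262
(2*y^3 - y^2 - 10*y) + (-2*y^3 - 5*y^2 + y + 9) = -6*y^2 - 9*y + 9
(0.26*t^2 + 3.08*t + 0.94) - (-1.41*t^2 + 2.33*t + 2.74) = 1.67*t^2 + 0.75*t - 1.8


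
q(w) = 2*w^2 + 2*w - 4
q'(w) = 4*w + 2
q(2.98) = 19.72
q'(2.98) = 13.92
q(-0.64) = -4.46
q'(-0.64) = -0.56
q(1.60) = 4.32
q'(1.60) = 8.40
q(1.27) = 1.77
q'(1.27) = 7.08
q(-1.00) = -4.00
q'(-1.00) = -2.00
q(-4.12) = 21.71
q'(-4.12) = -14.48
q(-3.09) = 8.92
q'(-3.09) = -10.36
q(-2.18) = 1.14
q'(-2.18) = -6.72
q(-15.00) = 416.00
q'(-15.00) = -58.00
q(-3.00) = 8.00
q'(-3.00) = -10.00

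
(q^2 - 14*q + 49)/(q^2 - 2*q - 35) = (q - 7)/(q + 5)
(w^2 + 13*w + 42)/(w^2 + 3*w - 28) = (w + 6)/(w - 4)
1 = 1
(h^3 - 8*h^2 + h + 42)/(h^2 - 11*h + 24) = (h^2 - 5*h - 14)/(h - 8)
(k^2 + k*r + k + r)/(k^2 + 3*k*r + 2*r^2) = (k + 1)/(k + 2*r)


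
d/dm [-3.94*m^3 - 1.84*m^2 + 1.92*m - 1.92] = -11.82*m^2 - 3.68*m + 1.92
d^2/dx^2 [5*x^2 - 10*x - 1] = 10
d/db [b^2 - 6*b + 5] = 2*b - 6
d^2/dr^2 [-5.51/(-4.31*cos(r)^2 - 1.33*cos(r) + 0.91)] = (-409.417244*(1 - cos(r)^2)^2 - 94.754919*cos(r)^3 - 300.898345*cos(r)^2 + 182.841085*cos(r) + 472.132064)/(4.31*cos(r)^2 + 1.33*cos(r) - 0.91)^3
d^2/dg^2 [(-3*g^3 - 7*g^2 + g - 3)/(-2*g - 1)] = 6*(4*g^3 + 6*g^2 + 3*g + 7)/(8*g^3 + 12*g^2 + 6*g + 1)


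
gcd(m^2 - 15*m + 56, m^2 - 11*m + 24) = m - 8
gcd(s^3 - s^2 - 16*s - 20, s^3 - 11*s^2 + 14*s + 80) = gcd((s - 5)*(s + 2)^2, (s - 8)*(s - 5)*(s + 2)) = s^2 - 3*s - 10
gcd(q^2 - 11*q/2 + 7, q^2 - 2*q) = q - 2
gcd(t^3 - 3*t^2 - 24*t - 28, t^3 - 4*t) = t + 2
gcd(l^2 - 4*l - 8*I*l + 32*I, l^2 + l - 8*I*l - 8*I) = l - 8*I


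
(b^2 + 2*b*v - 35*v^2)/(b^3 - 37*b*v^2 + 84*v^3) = (b - 5*v)/(b^2 - 7*b*v + 12*v^2)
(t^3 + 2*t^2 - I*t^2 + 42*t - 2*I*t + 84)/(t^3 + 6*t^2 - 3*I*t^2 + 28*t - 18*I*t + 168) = (t^2 + t*(2 + 6*I) + 12*I)/(t^2 + t*(6 + 4*I) + 24*I)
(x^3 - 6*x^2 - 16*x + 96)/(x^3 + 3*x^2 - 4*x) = (x^2 - 10*x + 24)/(x*(x - 1))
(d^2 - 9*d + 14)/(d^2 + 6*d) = (d^2 - 9*d + 14)/(d*(d + 6))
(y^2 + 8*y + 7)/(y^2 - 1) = (y + 7)/(y - 1)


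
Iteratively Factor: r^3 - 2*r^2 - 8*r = (r + 2)*(r^2 - 4*r) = r*(r + 2)*(r - 4)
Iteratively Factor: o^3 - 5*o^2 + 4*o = (o - 1)*(o^2 - 4*o) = o*(o - 1)*(o - 4)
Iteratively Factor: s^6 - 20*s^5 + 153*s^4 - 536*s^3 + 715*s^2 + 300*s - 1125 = (s - 3)*(s^5 - 17*s^4 + 102*s^3 - 230*s^2 + 25*s + 375) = (s - 5)*(s - 3)*(s^4 - 12*s^3 + 42*s^2 - 20*s - 75) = (s - 5)^2*(s - 3)*(s^3 - 7*s^2 + 7*s + 15) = (s - 5)^2*(s - 3)*(s + 1)*(s^2 - 8*s + 15) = (s - 5)^3*(s - 3)*(s + 1)*(s - 3)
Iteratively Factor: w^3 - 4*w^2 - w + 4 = (w + 1)*(w^2 - 5*w + 4) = (w - 4)*(w + 1)*(w - 1)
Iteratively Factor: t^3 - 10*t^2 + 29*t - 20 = (t - 1)*(t^2 - 9*t + 20) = (t - 5)*(t - 1)*(t - 4)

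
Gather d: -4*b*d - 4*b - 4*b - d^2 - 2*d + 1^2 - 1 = -8*b - d^2 + d*(-4*b - 2)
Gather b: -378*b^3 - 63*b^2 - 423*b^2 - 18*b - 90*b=-378*b^3 - 486*b^2 - 108*b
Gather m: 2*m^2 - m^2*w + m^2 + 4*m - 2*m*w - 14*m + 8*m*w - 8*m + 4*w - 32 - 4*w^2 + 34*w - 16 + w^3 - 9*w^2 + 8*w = m^2*(3 - w) + m*(6*w - 18) + w^3 - 13*w^2 + 46*w - 48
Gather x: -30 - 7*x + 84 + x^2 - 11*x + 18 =x^2 - 18*x + 72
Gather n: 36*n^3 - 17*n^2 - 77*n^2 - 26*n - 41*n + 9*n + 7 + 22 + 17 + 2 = 36*n^3 - 94*n^2 - 58*n + 48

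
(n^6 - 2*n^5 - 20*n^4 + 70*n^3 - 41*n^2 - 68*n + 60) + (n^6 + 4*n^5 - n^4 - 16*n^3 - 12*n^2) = 2*n^6 + 2*n^5 - 21*n^4 + 54*n^3 - 53*n^2 - 68*n + 60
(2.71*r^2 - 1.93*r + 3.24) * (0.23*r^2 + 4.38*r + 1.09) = 0.6233*r^4 + 11.4259*r^3 - 4.7543*r^2 + 12.0875*r + 3.5316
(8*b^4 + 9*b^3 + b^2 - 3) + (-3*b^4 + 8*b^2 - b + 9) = 5*b^4 + 9*b^3 + 9*b^2 - b + 6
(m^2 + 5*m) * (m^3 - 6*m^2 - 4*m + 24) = m^5 - m^4 - 34*m^3 + 4*m^2 + 120*m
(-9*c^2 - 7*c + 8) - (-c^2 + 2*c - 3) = -8*c^2 - 9*c + 11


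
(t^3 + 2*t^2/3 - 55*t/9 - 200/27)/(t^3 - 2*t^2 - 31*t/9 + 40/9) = (t + 5/3)/(t - 1)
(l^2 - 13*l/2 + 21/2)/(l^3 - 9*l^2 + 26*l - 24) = (l - 7/2)/(l^2 - 6*l + 8)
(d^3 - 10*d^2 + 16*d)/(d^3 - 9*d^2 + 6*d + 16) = d/(d + 1)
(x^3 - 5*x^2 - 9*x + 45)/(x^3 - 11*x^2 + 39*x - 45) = (x + 3)/(x - 3)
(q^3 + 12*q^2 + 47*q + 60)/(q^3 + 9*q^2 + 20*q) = (q + 3)/q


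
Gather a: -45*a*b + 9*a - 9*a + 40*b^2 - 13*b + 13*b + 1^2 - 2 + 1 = -45*a*b + 40*b^2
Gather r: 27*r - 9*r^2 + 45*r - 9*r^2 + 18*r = -18*r^2 + 90*r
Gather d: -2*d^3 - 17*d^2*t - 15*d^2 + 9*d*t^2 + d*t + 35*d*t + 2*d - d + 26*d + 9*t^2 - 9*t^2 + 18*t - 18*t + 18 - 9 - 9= -2*d^3 + d^2*(-17*t - 15) + d*(9*t^2 + 36*t + 27)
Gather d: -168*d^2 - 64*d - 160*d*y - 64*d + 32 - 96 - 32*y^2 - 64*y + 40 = -168*d^2 + d*(-160*y - 128) - 32*y^2 - 64*y - 24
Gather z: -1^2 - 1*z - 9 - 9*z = -10*z - 10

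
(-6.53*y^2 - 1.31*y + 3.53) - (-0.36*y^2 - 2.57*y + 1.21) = -6.17*y^2 + 1.26*y + 2.32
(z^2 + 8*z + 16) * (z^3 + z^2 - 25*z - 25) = z^5 + 9*z^4 - z^3 - 209*z^2 - 600*z - 400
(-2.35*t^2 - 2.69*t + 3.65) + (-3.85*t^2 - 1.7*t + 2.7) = -6.2*t^2 - 4.39*t + 6.35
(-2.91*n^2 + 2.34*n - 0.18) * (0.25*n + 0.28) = -0.7275*n^3 - 0.2298*n^2 + 0.6102*n - 0.0504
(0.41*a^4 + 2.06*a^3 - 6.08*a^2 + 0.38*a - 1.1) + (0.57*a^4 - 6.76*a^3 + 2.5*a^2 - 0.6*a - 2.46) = 0.98*a^4 - 4.7*a^3 - 3.58*a^2 - 0.22*a - 3.56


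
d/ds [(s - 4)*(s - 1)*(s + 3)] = 3*s^2 - 4*s - 11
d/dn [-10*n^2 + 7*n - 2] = 7 - 20*n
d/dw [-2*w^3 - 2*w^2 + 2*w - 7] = -6*w^2 - 4*w + 2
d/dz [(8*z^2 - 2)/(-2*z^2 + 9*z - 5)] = 2*(36*z^2 - 44*z + 9)/(4*z^4 - 36*z^3 + 101*z^2 - 90*z + 25)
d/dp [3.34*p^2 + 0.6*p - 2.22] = 6.68*p + 0.6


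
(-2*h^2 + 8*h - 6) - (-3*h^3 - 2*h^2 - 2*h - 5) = 3*h^3 + 10*h - 1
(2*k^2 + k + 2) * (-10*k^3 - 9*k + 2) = -20*k^5 - 10*k^4 - 38*k^3 - 5*k^2 - 16*k + 4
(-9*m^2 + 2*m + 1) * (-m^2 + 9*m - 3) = 9*m^4 - 83*m^3 + 44*m^2 + 3*m - 3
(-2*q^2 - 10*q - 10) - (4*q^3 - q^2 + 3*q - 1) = -4*q^3 - q^2 - 13*q - 9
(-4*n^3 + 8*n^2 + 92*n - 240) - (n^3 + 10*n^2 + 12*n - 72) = -5*n^3 - 2*n^2 + 80*n - 168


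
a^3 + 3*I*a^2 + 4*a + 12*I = (a - 2*I)*(a + 2*I)*(a + 3*I)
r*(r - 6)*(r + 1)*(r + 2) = r^4 - 3*r^3 - 16*r^2 - 12*r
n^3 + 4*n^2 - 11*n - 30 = (n - 3)*(n + 2)*(n + 5)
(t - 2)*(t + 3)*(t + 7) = t^3 + 8*t^2 + t - 42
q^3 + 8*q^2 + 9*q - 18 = (q - 1)*(q + 3)*(q + 6)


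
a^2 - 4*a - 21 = (a - 7)*(a + 3)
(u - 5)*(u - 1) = u^2 - 6*u + 5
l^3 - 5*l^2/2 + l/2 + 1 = (l - 2)*(l - 1)*(l + 1/2)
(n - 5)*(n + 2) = n^2 - 3*n - 10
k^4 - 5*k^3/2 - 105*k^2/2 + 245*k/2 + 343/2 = (k - 7)*(k - 7/2)*(k + 1)*(k + 7)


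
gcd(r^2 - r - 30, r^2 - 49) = 1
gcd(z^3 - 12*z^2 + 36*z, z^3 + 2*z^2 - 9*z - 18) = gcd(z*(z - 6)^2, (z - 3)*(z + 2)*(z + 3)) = 1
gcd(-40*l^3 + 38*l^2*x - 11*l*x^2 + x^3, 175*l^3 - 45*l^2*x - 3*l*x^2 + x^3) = -5*l + x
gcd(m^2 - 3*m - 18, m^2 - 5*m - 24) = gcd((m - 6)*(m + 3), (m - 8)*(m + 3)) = m + 3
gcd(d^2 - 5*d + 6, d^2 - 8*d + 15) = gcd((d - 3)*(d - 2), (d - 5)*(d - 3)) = d - 3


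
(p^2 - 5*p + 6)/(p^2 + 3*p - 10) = (p - 3)/(p + 5)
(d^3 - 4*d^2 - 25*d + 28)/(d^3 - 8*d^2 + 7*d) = (d + 4)/d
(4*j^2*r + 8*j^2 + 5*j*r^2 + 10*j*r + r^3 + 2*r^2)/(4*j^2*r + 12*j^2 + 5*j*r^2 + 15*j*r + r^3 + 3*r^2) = (r + 2)/(r + 3)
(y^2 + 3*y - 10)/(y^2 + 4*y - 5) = (y - 2)/(y - 1)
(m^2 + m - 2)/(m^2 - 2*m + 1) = (m + 2)/(m - 1)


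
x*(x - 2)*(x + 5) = x^3 + 3*x^2 - 10*x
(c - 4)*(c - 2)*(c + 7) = c^3 + c^2 - 34*c + 56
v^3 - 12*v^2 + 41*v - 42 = (v - 7)*(v - 3)*(v - 2)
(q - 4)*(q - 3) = q^2 - 7*q + 12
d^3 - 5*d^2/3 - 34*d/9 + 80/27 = (d - 8/3)*(d - 2/3)*(d + 5/3)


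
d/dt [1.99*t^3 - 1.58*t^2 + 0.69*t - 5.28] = 5.97*t^2 - 3.16*t + 0.69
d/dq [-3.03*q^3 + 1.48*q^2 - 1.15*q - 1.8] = -9.09*q^2 + 2.96*q - 1.15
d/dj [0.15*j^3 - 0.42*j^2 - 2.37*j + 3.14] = 0.45*j^2 - 0.84*j - 2.37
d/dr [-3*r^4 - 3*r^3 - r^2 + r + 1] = -12*r^3 - 9*r^2 - 2*r + 1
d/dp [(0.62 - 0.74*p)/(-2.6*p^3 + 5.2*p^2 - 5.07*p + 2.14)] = (-3.848*p^3 + 8.684*p^2 - 6.448*p + 1.5598)/(6.76*p^6 - 27.04*p^5 + 53.404*p^4 - 63.856*p^3 + 47.9609*p^2 - 21.6996*p + 4.5796)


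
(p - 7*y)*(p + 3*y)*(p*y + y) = p^3*y - 4*p^2*y^2 + p^2*y - 21*p*y^3 - 4*p*y^2 - 21*y^3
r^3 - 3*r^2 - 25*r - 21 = (r - 7)*(r + 1)*(r + 3)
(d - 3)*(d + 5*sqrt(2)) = d^2 - 3*d + 5*sqrt(2)*d - 15*sqrt(2)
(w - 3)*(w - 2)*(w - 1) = w^3 - 6*w^2 + 11*w - 6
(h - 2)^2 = h^2 - 4*h + 4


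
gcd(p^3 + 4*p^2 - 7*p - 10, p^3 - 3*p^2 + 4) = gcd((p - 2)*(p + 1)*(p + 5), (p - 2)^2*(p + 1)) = p^2 - p - 2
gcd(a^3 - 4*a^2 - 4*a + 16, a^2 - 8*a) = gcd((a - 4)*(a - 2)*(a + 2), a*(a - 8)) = 1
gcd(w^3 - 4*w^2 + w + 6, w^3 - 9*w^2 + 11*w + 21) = w^2 - 2*w - 3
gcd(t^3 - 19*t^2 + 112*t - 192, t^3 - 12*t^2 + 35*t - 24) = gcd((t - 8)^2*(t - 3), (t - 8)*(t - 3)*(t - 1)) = t^2 - 11*t + 24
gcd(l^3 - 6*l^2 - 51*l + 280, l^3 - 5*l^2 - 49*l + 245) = l^2 + 2*l - 35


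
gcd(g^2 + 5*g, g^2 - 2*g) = g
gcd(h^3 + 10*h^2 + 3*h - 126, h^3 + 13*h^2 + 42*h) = h^2 + 13*h + 42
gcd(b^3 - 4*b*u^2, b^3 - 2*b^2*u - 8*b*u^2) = b^2 + 2*b*u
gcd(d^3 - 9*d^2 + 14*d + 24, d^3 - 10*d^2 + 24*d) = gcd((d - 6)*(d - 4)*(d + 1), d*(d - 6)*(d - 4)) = d^2 - 10*d + 24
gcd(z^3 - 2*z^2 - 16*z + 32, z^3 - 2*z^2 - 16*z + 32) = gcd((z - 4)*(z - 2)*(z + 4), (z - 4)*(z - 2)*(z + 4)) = z^3 - 2*z^2 - 16*z + 32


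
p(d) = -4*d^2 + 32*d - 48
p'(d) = 32 - 8*d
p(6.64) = -11.88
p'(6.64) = -21.12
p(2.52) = 7.24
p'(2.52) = 11.84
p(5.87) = 2.01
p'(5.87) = -14.96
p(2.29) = 4.30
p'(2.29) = 13.68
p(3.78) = 15.81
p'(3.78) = 1.76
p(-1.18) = -91.33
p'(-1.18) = 41.44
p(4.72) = 13.93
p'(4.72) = -5.76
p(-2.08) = -131.87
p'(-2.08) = 48.64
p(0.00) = -48.00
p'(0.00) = 32.00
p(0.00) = -48.00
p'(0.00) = 32.00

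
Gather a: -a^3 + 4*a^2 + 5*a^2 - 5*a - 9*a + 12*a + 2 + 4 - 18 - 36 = -a^3 + 9*a^2 - 2*a - 48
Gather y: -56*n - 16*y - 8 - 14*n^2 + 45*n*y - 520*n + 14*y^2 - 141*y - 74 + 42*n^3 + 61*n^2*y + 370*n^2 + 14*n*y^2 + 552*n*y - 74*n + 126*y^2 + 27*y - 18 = 42*n^3 + 356*n^2 - 650*n + y^2*(14*n + 140) + y*(61*n^2 + 597*n - 130) - 100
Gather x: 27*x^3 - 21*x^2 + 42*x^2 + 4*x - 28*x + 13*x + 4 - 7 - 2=27*x^3 + 21*x^2 - 11*x - 5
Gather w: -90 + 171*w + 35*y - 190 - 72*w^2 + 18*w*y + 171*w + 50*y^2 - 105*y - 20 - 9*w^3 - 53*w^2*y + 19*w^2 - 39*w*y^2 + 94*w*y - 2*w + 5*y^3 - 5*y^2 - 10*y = -9*w^3 + w^2*(-53*y - 53) + w*(-39*y^2 + 112*y + 340) + 5*y^3 + 45*y^2 - 80*y - 300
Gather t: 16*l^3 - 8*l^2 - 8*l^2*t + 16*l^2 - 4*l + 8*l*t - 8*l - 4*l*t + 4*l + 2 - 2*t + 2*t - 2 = 16*l^3 + 8*l^2 - 8*l + t*(-8*l^2 + 4*l)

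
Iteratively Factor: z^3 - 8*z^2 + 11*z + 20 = (z - 5)*(z^2 - 3*z - 4) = (z - 5)*(z - 4)*(z + 1)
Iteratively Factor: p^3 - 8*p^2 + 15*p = (p)*(p^2 - 8*p + 15) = p*(p - 3)*(p - 5)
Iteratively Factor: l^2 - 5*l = (l - 5)*(l)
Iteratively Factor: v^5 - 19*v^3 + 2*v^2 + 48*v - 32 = (v + 4)*(v^4 - 4*v^3 - 3*v^2 + 14*v - 8) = (v - 4)*(v + 4)*(v^3 - 3*v + 2) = (v - 4)*(v + 2)*(v + 4)*(v^2 - 2*v + 1) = (v - 4)*(v - 1)*(v + 2)*(v + 4)*(v - 1)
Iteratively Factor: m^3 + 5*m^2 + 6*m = (m + 2)*(m^2 + 3*m) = (m + 2)*(m + 3)*(m)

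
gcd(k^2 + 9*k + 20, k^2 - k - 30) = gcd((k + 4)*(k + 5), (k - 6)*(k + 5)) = k + 5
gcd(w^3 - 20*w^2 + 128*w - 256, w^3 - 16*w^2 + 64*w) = w^2 - 16*w + 64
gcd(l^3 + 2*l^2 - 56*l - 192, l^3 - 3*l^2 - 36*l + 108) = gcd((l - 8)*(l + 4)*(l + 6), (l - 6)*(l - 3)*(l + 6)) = l + 6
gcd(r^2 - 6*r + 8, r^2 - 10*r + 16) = r - 2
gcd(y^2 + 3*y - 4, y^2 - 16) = y + 4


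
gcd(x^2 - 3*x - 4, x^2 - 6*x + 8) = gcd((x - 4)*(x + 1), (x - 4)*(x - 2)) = x - 4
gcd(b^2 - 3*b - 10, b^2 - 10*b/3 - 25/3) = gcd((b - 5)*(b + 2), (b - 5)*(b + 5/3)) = b - 5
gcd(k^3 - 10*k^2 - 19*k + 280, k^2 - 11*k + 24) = k - 8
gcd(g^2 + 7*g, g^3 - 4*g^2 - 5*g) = g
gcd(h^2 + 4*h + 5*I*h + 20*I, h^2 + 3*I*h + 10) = h + 5*I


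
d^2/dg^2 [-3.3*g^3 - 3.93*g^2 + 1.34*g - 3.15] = -19.8*g - 7.86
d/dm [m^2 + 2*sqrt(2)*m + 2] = 2*m + 2*sqrt(2)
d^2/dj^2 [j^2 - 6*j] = 2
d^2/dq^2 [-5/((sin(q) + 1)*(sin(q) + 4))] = 5*(4*sin(q)^3 + 11*sin(q)^2 - 8*sin(q) - 42)/((sin(q) + 1)^2*(sin(q) + 4)^3)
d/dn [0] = 0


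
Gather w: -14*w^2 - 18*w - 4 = -14*w^2 - 18*w - 4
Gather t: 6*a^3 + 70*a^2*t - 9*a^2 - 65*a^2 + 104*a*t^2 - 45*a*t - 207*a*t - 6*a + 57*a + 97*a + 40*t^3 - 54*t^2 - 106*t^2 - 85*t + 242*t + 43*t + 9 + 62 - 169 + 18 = 6*a^3 - 74*a^2 + 148*a + 40*t^3 + t^2*(104*a - 160) + t*(70*a^2 - 252*a + 200) - 80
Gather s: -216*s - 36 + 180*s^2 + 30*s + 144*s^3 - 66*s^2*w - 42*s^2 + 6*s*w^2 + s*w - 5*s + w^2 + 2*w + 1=144*s^3 + s^2*(138 - 66*w) + s*(6*w^2 + w - 191) + w^2 + 2*w - 35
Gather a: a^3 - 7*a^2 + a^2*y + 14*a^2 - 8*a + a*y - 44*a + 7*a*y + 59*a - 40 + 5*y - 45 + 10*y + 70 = a^3 + a^2*(y + 7) + a*(8*y + 7) + 15*y - 15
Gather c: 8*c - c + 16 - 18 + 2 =7*c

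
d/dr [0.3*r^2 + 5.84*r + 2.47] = 0.6*r + 5.84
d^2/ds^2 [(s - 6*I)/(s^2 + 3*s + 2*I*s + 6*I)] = 2*((s - 6*I)*(2*s + 3 + 2*I)^2 + (-3*s - 3 + 4*I)*(s^2 + 3*s + 2*I*s + 6*I))/(s^2 + 3*s + 2*I*s + 6*I)^3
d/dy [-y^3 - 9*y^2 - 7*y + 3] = -3*y^2 - 18*y - 7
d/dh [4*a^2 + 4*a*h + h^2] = 4*a + 2*h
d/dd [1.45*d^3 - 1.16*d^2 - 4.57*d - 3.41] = 4.35*d^2 - 2.32*d - 4.57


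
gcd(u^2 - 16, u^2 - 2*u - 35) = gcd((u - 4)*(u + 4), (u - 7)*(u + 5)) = 1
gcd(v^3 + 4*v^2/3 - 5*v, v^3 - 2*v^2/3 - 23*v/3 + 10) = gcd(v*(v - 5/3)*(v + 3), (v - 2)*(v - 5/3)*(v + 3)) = v^2 + 4*v/3 - 5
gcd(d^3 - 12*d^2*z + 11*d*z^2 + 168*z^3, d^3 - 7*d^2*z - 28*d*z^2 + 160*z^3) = -d + 8*z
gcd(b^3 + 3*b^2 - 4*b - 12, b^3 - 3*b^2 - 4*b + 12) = b^2 - 4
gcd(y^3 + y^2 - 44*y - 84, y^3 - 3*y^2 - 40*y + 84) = y^2 - y - 42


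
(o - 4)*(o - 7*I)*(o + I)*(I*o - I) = I*o^4 + 6*o^3 - 5*I*o^3 - 30*o^2 + 11*I*o^2 + 24*o - 35*I*o + 28*I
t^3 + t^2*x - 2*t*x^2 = t*(t - x)*(t + 2*x)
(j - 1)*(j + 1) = j^2 - 1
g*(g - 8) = g^2 - 8*g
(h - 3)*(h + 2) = h^2 - h - 6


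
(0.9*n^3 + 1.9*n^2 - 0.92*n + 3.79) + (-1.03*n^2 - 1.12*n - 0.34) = 0.9*n^3 + 0.87*n^2 - 2.04*n + 3.45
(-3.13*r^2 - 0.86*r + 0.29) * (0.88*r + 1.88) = -2.7544*r^3 - 6.6412*r^2 - 1.3616*r + 0.5452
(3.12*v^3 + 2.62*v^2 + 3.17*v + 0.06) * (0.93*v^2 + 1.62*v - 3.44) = 2.9016*v^5 + 7.491*v^4 - 3.5403*v^3 - 3.8216*v^2 - 10.8076*v - 0.2064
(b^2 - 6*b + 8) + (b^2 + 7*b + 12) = 2*b^2 + b + 20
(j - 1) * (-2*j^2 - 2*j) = -2*j^3 + 2*j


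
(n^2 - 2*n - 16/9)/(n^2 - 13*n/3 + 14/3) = (9*n^2 - 18*n - 16)/(3*(3*n^2 - 13*n + 14))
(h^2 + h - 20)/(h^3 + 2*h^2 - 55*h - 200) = (h - 4)/(h^2 - 3*h - 40)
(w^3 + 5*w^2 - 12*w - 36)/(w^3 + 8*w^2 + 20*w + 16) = (w^2 + 3*w - 18)/(w^2 + 6*w + 8)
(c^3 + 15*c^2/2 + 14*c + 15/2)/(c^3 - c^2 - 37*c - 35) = (c + 3/2)/(c - 7)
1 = 1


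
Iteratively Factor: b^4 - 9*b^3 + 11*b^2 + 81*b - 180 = (b - 5)*(b^3 - 4*b^2 - 9*b + 36) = (b - 5)*(b - 4)*(b^2 - 9) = (b - 5)*(b - 4)*(b + 3)*(b - 3)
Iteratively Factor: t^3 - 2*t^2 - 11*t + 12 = (t - 4)*(t^2 + 2*t - 3) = (t - 4)*(t - 1)*(t + 3)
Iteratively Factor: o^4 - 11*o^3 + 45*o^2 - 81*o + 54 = (o - 2)*(o^3 - 9*o^2 + 27*o - 27) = (o - 3)*(o - 2)*(o^2 - 6*o + 9) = (o - 3)^2*(o - 2)*(o - 3)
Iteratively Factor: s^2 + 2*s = (s + 2)*(s)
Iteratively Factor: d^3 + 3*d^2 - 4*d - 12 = (d - 2)*(d^2 + 5*d + 6) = (d - 2)*(d + 3)*(d + 2)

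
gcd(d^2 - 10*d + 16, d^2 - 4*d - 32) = d - 8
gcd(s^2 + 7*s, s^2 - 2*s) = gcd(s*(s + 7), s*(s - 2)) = s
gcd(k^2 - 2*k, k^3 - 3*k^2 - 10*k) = k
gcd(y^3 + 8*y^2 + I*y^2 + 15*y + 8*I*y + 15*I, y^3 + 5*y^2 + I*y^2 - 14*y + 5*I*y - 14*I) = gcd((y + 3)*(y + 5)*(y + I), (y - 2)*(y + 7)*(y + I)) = y + I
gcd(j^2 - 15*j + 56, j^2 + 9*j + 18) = 1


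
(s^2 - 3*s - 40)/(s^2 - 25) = (s - 8)/(s - 5)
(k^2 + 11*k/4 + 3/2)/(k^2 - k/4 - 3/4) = (k + 2)/(k - 1)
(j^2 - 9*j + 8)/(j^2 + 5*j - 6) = (j - 8)/(j + 6)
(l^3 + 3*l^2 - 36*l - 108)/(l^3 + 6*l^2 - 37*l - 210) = (l^2 + 9*l + 18)/(l^2 + 12*l + 35)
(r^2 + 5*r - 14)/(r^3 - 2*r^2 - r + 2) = (r + 7)/(r^2 - 1)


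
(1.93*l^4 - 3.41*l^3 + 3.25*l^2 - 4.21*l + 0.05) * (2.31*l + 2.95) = 4.4583*l^5 - 2.1836*l^4 - 2.552*l^3 - 0.137599999999999*l^2 - 12.304*l + 0.1475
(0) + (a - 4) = a - 4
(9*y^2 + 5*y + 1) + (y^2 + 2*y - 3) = 10*y^2 + 7*y - 2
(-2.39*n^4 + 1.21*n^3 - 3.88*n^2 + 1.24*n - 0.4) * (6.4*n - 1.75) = -15.296*n^5 + 11.9265*n^4 - 26.9495*n^3 + 14.726*n^2 - 4.73*n + 0.7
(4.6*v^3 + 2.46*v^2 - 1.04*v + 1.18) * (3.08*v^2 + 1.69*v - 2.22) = 14.168*v^5 + 15.3508*v^4 - 9.2578*v^3 - 3.5844*v^2 + 4.303*v - 2.6196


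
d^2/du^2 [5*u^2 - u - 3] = 10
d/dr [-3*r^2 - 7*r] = -6*r - 7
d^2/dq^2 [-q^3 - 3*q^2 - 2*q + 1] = -6*q - 6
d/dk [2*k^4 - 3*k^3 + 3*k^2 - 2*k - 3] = 8*k^3 - 9*k^2 + 6*k - 2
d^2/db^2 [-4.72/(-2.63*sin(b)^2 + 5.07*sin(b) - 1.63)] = (-130.591072*sin(b)^4 + 188.810856*sin(b)^3 + 155.496152*sin(b)^2 - 416.628264*sin(b) + 202.18592)/(2.63*sin(b)^2 - 5.07*sin(b) + 1.63)^3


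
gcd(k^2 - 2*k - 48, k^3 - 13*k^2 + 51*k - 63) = 1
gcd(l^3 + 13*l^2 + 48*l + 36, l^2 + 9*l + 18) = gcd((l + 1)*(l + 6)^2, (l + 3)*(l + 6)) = l + 6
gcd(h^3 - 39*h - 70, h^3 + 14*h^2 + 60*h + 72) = h + 2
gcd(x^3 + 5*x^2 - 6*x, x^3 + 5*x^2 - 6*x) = x^3 + 5*x^2 - 6*x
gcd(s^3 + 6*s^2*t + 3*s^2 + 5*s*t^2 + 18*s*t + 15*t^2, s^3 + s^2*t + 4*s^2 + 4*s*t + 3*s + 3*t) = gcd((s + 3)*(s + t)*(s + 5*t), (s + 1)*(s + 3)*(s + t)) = s^2 + s*t + 3*s + 3*t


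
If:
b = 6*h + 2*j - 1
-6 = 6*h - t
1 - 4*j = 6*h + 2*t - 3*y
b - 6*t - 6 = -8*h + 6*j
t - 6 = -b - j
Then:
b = 130/9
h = -133/18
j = 269/9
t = -115/3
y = -22/27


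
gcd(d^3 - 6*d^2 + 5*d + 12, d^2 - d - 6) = d - 3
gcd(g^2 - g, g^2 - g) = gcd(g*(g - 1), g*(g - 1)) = g^2 - g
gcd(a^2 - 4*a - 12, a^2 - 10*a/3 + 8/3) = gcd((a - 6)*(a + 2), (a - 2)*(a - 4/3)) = 1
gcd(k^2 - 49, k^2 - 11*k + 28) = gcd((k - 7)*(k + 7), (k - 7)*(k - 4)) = k - 7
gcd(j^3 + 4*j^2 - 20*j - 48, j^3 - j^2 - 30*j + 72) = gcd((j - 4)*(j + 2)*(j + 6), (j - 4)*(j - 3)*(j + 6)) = j^2 + 2*j - 24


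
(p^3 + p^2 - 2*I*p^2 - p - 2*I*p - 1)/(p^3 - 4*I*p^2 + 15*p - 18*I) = (p^2 + p*(1 - I) - I)/(p^2 - 3*I*p + 18)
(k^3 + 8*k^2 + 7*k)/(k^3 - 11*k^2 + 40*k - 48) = k*(k^2 + 8*k + 7)/(k^3 - 11*k^2 + 40*k - 48)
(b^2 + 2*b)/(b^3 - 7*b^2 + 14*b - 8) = b*(b + 2)/(b^3 - 7*b^2 + 14*b - 8)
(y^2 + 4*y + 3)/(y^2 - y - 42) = (y^2 + 4*y + 3)/(y^2 - y - 42)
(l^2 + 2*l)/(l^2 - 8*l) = (l + 2)/(l - 8)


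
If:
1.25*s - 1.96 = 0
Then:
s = 1.57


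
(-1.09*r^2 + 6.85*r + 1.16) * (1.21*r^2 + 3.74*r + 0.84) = -1.3189*r^4 + 4.2119*r^3 + 26.107*r^2 + 10.0924*r + 0.9744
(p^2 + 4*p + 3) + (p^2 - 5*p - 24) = 2*p^2 - p - 21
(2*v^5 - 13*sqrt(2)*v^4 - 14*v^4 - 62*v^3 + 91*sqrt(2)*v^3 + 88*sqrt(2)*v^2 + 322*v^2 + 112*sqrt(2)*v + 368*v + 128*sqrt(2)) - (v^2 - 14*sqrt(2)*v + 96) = 2*v^5 - 13*sqrt(2)*v^4 - 14*v^4 - 62*v^3 + 91*sqrt(2)*v^3 + 88*sqrt(2)*v^2 + 321*v^2 + 126*sqrt(2)*v + 368*v - 96 + 128*sqrt(2)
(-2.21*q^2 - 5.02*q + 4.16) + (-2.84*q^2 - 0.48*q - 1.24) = -5.05*q^2 - 5.5*q + 2.92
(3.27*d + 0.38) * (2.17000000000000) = 7.0959*d + 0.8246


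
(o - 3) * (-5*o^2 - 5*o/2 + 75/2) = -5*o^3 + 25*o^2/2 + 45*o - 225/2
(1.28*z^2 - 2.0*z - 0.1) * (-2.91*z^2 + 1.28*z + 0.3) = -3.7248*z^4 + 7.4584*z^3 - 1.885*z^2 - 0.728*z - 0.03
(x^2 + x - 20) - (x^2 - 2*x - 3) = 3*x - 17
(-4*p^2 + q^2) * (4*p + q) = -16*p^3 - 4*p^2*q + 4*p*q^2 + q^3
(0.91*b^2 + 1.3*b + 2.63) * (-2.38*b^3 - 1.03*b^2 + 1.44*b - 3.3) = -2.1658*b^5 - 4.0313*b^4 - 6.288*b^3 - 3.8399*b^2 - 0.5028*b - 8.679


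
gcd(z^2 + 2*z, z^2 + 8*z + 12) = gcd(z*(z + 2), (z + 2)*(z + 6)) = z + 2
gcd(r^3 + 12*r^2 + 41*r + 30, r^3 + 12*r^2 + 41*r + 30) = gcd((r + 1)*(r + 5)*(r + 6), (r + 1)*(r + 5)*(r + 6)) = r^3 + 12*r^2 + 41*r + 30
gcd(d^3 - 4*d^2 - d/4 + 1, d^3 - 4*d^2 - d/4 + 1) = d^3 - 4*d^2 - d/4 + 1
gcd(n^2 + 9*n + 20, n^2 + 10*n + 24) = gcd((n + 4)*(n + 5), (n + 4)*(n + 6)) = n + 4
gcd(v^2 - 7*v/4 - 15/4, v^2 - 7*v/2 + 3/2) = v - 3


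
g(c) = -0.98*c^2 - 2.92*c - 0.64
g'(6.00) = -14.68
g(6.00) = -53.44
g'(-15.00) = 26.48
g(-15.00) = -177.34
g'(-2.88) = 2.72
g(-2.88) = -0.36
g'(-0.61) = -1.72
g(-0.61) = 0.78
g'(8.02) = -18.64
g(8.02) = -87.09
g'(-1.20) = -0.57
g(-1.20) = 1.45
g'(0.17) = -3.25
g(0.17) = -1.16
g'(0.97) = -4.82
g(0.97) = -4.39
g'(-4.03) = 4.98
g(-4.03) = -4.79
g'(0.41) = -3.72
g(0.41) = -2.00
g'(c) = -1.96*c - 2.92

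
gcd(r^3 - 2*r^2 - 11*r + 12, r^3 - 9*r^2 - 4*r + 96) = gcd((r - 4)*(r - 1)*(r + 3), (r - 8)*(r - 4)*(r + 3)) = r^2 - r - 12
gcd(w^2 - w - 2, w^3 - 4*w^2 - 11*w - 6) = w + 1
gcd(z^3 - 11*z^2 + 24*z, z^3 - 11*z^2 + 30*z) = z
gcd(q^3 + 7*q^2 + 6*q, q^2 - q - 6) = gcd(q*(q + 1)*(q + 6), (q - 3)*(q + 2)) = 1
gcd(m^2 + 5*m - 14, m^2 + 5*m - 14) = m^2 + 5*m - 14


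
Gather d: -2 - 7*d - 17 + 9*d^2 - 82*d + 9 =9*d^2 - 89*d - 10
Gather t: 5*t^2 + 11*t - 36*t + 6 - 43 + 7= 5*t^2 - 25*t - 30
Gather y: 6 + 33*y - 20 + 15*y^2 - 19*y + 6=15*y^2 + 14*y - 8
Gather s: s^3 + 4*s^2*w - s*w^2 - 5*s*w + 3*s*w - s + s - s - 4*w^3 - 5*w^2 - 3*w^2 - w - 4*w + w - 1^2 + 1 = s^3 + 4*s^2*w + s*(-w^2 - 2*w - 1) - 4*w^3 - 8*w^2 - 4*w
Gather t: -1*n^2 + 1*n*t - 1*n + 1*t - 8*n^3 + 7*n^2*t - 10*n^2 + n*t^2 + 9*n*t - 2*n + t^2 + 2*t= -8*n^3 - 11*n^2 - 3*n + t^2*(n + 1) + t*(7*n^2 + 10*n + 3)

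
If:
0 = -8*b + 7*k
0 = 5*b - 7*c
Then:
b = 7*k/8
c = 5*k/8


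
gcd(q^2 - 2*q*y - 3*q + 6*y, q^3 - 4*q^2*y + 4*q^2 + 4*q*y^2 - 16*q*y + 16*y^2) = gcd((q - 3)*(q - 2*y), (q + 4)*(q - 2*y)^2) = -q + 2*y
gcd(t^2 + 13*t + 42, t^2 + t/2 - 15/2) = 1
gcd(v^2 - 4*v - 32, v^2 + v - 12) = v + 4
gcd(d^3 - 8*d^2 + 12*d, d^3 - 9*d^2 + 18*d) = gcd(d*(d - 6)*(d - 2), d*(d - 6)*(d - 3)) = d^2 - 6*d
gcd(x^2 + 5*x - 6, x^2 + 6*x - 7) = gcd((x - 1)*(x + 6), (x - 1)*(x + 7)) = x - 1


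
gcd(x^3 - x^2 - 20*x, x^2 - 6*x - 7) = 1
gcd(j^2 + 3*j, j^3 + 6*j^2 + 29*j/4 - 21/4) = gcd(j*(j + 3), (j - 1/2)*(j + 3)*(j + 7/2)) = j + 3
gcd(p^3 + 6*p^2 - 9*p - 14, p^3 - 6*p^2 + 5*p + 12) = p + 1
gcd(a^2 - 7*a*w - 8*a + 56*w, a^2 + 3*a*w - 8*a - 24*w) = a - 8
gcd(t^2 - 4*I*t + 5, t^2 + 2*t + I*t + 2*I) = t + I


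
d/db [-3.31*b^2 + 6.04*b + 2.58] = 6.04 - 6.62*b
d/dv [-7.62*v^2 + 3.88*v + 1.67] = 3.88 - 15.24*v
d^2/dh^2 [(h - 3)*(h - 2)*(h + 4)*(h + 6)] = 12*h^2 + 30*h - 40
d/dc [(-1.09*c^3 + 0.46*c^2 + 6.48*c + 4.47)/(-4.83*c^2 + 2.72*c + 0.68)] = (5.2647*c^4 - 5.9296*c^3 + 30.326*c^2 + 43.8058*c - 7.752)/(23.3289*c^4 - 26.2752*c^3 + 0.829600000000001*c^2 + 3.6992*c + 0.4624)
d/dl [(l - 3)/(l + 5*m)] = (5*m + 3)/(l + 5*m)^2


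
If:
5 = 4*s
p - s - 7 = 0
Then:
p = 33/4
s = 5/4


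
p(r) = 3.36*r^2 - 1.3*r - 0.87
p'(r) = 6.72*r - 1.3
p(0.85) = 0.45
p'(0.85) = 4.41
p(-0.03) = -0.83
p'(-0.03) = -1.50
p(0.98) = 1.08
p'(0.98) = 5.29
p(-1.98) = 14.88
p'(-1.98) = -14.61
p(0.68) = -0.20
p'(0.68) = 3.27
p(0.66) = -0.26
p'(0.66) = 3.14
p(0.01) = -0.88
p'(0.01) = -1.23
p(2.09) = 11.09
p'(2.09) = 12.74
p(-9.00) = 282.99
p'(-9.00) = -61.78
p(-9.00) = 282.99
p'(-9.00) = -61.78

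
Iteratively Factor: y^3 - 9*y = (y)*(y^2 - 9) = y*(y + 3)*(y - 3)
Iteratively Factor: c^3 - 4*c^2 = (c - 4)*(c^2) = c*(c - 4)*(c)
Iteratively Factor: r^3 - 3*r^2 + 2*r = (r)*(r^2 - 3*r + 2) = r*(r - 2)*(r - 1)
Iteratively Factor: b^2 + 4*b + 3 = (b + 3)*(b + 1)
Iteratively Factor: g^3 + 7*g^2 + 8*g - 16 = (g + 4)*(g^2 + 3*g - 4) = (g + 4)^2*(g - 1)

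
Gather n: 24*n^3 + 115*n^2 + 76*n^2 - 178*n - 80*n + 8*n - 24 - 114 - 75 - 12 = 24*n^3 + 191*n^2 - 250*n - 225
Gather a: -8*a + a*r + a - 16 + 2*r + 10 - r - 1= a*(r - 7) + r - 7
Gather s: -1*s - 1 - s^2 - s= -s^2 - 2*s - 1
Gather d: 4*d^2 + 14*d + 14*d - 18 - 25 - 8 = 4*d^2 + 28*d - 51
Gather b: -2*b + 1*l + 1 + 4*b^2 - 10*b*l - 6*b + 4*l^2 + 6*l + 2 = 4*b^2 + b*(-10*l - 8) + 4*l^2 + 7*l + 3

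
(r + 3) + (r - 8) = 2*r - 5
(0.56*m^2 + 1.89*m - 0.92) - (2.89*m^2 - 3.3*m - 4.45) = -2.33*m^2 + 5.19*m + 3.53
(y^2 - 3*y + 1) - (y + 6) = y^2 - 4*y - 5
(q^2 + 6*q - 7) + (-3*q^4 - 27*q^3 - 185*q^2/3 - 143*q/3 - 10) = -3*q^4 - 27*q^3 - 182*q^2/3 - 125*q/3 - 17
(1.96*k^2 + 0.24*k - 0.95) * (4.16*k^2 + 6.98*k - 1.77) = 8.1536*k^4 + 14.6792*k^3 - 5.746*k^2 - 7.0558*k + 1.6815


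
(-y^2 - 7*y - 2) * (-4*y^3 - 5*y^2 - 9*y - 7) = 4*y^5 + 33*y^4 + 52*y^3 + 80*y^2 + 67*y + 14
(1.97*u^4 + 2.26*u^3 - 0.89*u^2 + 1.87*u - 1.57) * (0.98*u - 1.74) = 1.9306*u^5 - 1.213*u^4 - 4.8046*u^3 + 3.3812*u^2 - 4.7924*u + 2.7318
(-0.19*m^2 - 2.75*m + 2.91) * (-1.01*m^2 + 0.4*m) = 0.1919*m^4 + 2.7015*m^3 - 4.0391*m^2 + 1.164*m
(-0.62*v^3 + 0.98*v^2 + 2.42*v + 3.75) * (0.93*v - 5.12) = -0.5766*v^4 + 4.0858*v^3 - 2.767*v^2 - 8.9029*v - 19.2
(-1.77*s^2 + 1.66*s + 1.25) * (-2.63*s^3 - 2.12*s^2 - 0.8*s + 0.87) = 4.6551*s^5 - 0.613399999999999*s^4 - 5.3907*s^3 - 5.5179*s^2 + 0.4442*s + 1.0875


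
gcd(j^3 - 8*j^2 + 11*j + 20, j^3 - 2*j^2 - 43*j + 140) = j^2 - 9*j + 20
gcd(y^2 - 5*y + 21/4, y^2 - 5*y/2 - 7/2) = y - 7/2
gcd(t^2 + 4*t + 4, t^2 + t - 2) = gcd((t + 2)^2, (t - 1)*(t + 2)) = t + 2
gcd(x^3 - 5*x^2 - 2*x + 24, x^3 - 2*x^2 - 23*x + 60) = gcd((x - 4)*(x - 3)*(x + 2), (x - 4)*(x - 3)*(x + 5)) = x^2 - 7*x + 12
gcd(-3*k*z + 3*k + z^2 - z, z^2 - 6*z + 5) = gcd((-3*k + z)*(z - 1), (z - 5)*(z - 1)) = z - 1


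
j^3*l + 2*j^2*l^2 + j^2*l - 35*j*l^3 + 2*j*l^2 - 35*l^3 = (j - 5*l)*(j + 7*l)*(j*l + l)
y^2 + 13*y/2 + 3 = (y + 1/2)*(y + 6)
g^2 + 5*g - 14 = (g - 2)*(g + 7)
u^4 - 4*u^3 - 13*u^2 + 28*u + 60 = (u - 5)*(u - 3)*(u + 2)^2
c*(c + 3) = c^2 + 3*c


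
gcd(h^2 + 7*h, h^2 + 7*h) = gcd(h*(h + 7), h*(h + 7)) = h^2 + 7*h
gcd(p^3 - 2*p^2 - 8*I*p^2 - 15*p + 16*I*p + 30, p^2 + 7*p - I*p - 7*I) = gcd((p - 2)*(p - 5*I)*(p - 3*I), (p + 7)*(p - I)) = 1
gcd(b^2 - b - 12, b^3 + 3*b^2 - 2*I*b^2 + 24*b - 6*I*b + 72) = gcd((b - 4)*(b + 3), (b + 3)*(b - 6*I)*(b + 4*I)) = b + 3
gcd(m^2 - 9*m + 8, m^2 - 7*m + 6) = m - 1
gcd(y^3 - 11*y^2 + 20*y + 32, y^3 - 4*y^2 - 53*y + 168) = y - 8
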